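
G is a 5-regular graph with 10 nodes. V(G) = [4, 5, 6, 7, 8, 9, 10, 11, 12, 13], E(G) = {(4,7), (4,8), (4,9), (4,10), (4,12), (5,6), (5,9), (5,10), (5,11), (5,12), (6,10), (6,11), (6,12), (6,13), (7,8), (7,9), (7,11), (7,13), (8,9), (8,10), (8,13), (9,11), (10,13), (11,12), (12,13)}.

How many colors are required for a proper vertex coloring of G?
χ(G) = 4

Clique number ω(G) = 4 (lower bound: χ ≥ ω).
The clique on [4, 7, 8, 9] has size 4, forcing χ ≥ 4, and the coloring below uses 4 colors, so χ(G) = 4.
A valid 4-coloring: color 1: [8, 11]; color 2: [9, 10, 12]; color 3: [6, 7]; color 4: [4, 5, 13].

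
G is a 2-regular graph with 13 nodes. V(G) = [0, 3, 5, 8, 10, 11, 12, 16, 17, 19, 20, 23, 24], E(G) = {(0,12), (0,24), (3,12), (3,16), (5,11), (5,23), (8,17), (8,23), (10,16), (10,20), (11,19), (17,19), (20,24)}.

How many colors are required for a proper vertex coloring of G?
χ(G) = 3

Clique number ω(G) = 2 (lower bound: χ ≥ ω).
Odd cycle [16, 3, 12, 0, 24, 20, 10] needs 3 colors (χ ≥ 3).
The coloring below uses 3 colors, so χ(G) = 3.
A valid 3-coloring: color 1: [0, 11, 16, 17, 20, 23]; color 2: [3, 5, 8, 10, 19, 24]; color 3: [12].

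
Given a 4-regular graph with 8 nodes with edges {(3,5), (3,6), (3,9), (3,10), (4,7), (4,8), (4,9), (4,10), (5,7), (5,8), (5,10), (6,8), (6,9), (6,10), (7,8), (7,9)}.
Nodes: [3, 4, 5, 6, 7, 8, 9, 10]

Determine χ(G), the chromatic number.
χ(G) = 3

Clique number ω(G) = 3 (lower bound: χ ≥ ω).
The clique on [4, 7, 8] has size 3, forcing χ ≥ 3, and the coloring below uses 3 colors, so χ(G) = 3.
A valid 3-coloring: color 1: [4, 5, 6]; color 2: [8, 9, 10]; color 3: [3, 7].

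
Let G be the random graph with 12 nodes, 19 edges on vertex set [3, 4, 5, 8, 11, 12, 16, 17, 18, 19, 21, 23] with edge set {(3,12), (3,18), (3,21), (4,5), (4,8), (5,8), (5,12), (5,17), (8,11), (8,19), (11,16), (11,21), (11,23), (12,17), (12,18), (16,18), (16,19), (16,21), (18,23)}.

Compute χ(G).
χ(G) = 3

Clique number ω(G) = 3 (lower bound: χ ≥ ω).
The clique on [3, 12, 18] has size 3, forcing χ ≥ 3, and the coloring below uses 3 colors, so χ(G) = 3.
A valid 3-coloring: color 1: [8, 12, 16, 23]; color 2: [3, 5, 11, 19]; color 3: [4, 17, 18, 21].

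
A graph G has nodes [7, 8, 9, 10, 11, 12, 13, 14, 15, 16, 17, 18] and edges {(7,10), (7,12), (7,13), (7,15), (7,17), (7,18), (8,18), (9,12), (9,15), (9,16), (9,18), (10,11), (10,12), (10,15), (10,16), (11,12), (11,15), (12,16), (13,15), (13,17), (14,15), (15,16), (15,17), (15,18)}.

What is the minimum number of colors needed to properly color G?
Clique number ω(G) = 4 (lower bound: χ ≥ ω).
The clique on [7, 13, 15, 17] has size 4, forcing χ ≥ 4, and the coloring below uses 4 colors, so χ(G) = 4.
A valid 4-coloring: color 1: [8, 12, 15]; color 2: [7, 11, 14, 16]; color 3: [10, 13, 18]; color 4: [9, 17].

χ(G) = 4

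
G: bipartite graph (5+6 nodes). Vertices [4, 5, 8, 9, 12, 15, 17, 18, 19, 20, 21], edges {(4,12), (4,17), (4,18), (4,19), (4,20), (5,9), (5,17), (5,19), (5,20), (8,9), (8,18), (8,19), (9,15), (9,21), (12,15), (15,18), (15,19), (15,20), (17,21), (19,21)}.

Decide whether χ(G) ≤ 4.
Yes, G is 4-colorable

A valid 4-coloring: color 1: [4, 5, 8, 15, 21]; color 2: [9, 12, 17, 18, 19, 20].
(χ(G) = 2 ≤ 4.)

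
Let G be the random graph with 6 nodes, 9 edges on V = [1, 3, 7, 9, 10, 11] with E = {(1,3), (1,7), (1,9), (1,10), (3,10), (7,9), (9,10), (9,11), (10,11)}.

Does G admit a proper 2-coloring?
No, G is not 2-colorable

The clique on vertices [1, 9, 10] has size 3 > 2, so it alone needs 3 colors.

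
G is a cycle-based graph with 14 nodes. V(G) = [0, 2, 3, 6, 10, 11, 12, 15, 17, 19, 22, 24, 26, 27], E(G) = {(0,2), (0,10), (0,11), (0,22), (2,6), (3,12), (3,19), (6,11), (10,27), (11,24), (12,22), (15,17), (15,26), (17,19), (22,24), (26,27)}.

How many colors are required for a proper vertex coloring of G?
Clique number ω(G) = 2 (lower bound: χ ≥ ω).
The graph is bipartite (no odd cycle), so 2 colors suffice: χ(G) = 2.
A valid 2-coloring: color 1: [0, 6, 12, 15, 19, 24, 27]; color 2: [2, 3, 10, 11, 17, 22, 26].

χ(G) = 2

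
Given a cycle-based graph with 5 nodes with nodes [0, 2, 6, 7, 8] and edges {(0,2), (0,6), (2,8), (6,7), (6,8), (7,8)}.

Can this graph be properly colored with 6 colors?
A valid 6-coloring: color 1: [0, 8]; color 2: [2, 6]; color 3: [7].
(χ(G) = 3 ≤ 6.)

Yes, G is 6-colorable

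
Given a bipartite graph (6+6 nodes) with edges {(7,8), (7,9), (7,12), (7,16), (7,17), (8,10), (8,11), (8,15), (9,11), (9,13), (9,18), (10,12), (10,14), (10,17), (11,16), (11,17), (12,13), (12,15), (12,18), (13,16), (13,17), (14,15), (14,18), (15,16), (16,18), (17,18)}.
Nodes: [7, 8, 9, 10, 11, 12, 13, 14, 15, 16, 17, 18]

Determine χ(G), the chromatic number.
Clique number ω(G) = 2 (lower bound: χ ≥ ω).
The graph is bipartite (no odd cycle), so 2 colors suffice: χ(G) = 2.
A valid 2-coloring: color 1: [7, 10, 11, 13, 15, 18]; color 2: [8, 9, 12, 14, 16, 17].

χ(G) = 2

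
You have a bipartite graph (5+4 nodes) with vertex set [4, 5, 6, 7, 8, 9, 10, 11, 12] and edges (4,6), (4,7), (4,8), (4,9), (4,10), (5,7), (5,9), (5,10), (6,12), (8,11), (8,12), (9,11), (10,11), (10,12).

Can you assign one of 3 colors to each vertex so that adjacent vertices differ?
Yes, G is 3-colorable

A valid 3-coloring: color 1: [4, 5, 11, 12]; color 2: [6, 7, 8, 9, 10].
(χ(G) = 2 ≤ 3.)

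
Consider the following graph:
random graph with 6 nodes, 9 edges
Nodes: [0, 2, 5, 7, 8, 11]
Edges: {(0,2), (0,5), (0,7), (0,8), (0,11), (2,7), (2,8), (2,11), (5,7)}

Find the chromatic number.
Clique number ω(G) = 3 (lower bound: χ ≥ ω).
The clique on [0, 2, 8] has size 3, forcing χ ≥ 3, and the coloring below uses 3 colors, so χ(G) = 3.
A valid 3-coloring: color 1: [0]; color 2: [2, 5]; color 3: [7, 8, 11].

χ(G) = 3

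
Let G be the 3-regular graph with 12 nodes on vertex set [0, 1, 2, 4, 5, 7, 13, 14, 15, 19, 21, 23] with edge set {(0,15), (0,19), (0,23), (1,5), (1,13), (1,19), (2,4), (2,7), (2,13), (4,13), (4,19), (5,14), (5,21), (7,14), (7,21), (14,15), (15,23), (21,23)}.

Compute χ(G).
χ(G) = 3

Clique number ω(G) = 3 (lower bound: χ ≥ ω).
The clique on [0, 15, 23] has size 3, forcing χ ≥ 3, and the coloring below uses 3 colors, so χ(G) = 3.
A valid 3-coloring: color 1: [5, 7, 13, 15, 19]; color 2: [1, 4, 14, 23]; color 3: [0, 2, 21].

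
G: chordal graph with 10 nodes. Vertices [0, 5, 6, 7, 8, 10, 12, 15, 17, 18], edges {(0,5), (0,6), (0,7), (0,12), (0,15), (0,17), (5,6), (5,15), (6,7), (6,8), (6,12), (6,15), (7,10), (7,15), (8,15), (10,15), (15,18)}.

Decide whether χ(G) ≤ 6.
A valid 6-coloring: color 1: [12, 15, 17]; color 2: [6, 10, 18]; color 3: [0, 8]; color 4: [5, 7].
(χ(G) = 4 ≤ 6.)

Yes, G is 6-colorable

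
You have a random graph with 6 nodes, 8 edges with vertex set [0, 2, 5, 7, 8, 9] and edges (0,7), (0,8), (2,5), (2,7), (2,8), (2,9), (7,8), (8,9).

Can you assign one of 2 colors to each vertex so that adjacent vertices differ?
No, G is not 2-colorable

The clique on vertices [0, 7, 8] has size 3 > 2, so it alone needs 3 colors.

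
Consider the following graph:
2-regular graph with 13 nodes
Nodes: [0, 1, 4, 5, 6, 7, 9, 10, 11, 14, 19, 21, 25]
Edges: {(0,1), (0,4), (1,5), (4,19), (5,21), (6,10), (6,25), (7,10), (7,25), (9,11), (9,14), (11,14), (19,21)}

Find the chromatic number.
χ(G) = 3

Clique number ω(G) = 3 (lower bound: χ ≥ ω).
The clique on [9, 11, 14] has size 3, forcing χ ≥ 3, and the coloring below uses 3 colors, so χ(G) = 3.
A valid 3-coloring: color 1: [0, 5, 6, 7, 14, 19]; color 2: [1, 4, 10, 11, 21, 25]; color 3: [9].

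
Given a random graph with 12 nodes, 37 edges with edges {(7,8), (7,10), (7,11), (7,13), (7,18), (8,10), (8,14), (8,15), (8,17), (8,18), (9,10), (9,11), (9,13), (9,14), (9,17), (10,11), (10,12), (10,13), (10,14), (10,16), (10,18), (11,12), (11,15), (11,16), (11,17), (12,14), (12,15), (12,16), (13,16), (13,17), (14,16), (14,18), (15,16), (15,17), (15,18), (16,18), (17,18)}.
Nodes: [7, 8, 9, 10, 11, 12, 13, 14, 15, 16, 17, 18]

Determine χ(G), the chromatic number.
χ(G) = 5

Clique number ω(G) = 4 (lower bound: χ ≥ ω).
Suppose a proper 4-coloring c exists. The clique [7, 8, 10, 18] takes 4 distinct colors; by symmetry let c(7) = 1, c(8) = 2, c(10) = 3, c(18) = 4.
- Vertex 14: neighbors [8, 10, 18] already have colors [2, 3, 4] ⇒ c(14) = 1.
- Vertex 16: neighbors [14, 10, 18] already have colors [1, 3, 4] ⇒ c(16) = 2.
- Vertex 11: neighbors [7, 16, 10] already have colors [1, 2, 3] ⇒ c(11) = 4.
- Vertex 12: neighbors [14, 16, 10, 11] already have colors [1, 2, 3, 4] — all 4 colors blocked. Contradiction.
The forced assignments end in a contradiction, so G has no proper 4-coloring (χ ≥ 5).
The coloring below uses 5 colors, so χ(G) = 5.
A valid 5-coloring: color 1: [10, 15]; color 2: [11, 13, 14]; color 3: [7, 16, 17]; color 4: [9, 12, 18]; color 5: [8].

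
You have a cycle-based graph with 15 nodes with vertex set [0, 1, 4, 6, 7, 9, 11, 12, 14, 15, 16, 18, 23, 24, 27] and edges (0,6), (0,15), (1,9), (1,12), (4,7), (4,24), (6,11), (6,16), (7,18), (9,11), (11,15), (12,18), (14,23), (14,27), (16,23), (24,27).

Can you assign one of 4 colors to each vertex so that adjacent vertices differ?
Yes, G is 4-colorable

A valid 4-coloring: color 1: [6, 7, 9, 12, 14, 15, 24]; color 2: [0, 1, 4, 11, 16, 18, 27]; color 3: [23].
(χ(G) = 3 ≤ 4.)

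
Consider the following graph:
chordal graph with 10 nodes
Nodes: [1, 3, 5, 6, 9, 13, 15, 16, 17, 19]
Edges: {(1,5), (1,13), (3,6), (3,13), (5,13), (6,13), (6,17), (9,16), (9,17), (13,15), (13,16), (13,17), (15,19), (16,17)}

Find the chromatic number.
Clique number ω(G) = 3 (lower bound: χ ≥ ω).
The clique on [9, 16, 17] has size 3, forcing χ ≥ 3, and the coloring below uses 3 colors, so χ(G) = 3.
A valid 3-coloring: color 1: [9, 13, 19]; color 2: [1, 3, 15, 17]; color 3: [5, 6, 16].

χ(G) = 3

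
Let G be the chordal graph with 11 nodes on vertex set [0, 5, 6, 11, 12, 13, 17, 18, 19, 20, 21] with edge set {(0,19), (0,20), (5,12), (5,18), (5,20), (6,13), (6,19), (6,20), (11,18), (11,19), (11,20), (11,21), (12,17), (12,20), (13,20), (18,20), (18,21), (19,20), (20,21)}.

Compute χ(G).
χ(G) = 4

Clique number ω(G) = 4 (lower bound: χ ≥ ω).
The clique on [11, 18, 20, 21] has size 4, forcing χ ≥ 4, and the coloring below uses 4 colors, so χ(G) = 4.
A valid 4-coloring: color 1: [17, 20]; color 2: [12, 13, 18, 19]; color 3: [0, 5, 6, 11]; color 4: [21].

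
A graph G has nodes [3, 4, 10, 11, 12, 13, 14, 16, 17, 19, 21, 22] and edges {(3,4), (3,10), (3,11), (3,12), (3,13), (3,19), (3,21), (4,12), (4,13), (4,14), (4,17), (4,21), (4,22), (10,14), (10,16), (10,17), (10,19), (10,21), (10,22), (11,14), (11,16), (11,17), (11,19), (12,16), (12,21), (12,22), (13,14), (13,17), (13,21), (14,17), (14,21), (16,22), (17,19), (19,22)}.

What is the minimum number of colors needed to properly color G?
Clique number ω(G) = 4 (lower bound: χ ≥ ω).
The clique on [3, 4, 12, 21] has size 4, forcing χ ≥ 4, and the coloring below uses 4 colors, so χ(G) = 4.
A valid 4-coloring: color 1: [4, 10, 11]; color 2: [3, 14, 22]; color 3: [16, 17, 21]; color 4: [12, 13, 19].

χ(G) = 4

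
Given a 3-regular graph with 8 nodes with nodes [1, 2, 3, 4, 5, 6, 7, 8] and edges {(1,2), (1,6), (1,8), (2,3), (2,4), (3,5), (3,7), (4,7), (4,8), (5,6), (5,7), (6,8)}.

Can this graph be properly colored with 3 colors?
Yes, G is 3-colorable

A valid 3-coloring: color 1: [3, 4, 6]; color 2: [2, 7, 8]; color 3: [1, 5].
(χ(G) = 3 ≤ 3.)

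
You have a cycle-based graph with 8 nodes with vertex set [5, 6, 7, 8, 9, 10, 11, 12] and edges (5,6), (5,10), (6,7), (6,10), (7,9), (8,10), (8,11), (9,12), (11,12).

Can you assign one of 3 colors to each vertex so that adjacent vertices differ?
A valid 3-coloring: color 1: [6, 8, 12]; color 2: [7, 10, 11]; color 3: [5, 9].
(χ(G) = 3 ≤ 3.)

Yes, G is 3-colorable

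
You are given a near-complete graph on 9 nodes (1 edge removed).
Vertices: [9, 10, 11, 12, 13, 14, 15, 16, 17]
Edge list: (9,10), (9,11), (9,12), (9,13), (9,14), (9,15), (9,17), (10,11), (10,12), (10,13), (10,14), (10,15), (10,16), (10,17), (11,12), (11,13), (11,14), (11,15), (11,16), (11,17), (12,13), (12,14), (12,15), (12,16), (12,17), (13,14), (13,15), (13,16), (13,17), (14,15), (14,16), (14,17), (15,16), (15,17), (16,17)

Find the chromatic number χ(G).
χ(G) = 8

Clique number ω(G) = 8 (lower bound: χ ≥ ω).
The clique on [10, 11, 12, 13, 14, 15, 16, 17] has size 8, forcing χ ≥ 8, and the coloring below uses 8 colors, so χ(G) = 8.
A valid 8-coloring: color 1: [17]; color 2: [11]; color 3: [15]; color 4: [14]; color 5: [12]; color 6: [13]; color 7: [10]; color 8: [9, 16].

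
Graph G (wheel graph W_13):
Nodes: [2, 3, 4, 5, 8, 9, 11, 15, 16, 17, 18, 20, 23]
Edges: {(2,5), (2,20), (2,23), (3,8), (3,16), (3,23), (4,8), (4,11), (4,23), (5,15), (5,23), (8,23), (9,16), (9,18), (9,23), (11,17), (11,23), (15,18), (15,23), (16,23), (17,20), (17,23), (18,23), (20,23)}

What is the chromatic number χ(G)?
Clique number ω(G) = 3 (lower bound: χ ≥ ω).
The clique on [2, 20, 23] has size 3, forcing χ ≥ 3, and the coloring below uses 3 colors, so χ(G) = 3.
A valid 3-coloring: color 1: [23]; color 2: [2, 3, 4, 9, 15, 17]; color 3: [5, 8, 11, 16, 18, 20].

χ(G) = 3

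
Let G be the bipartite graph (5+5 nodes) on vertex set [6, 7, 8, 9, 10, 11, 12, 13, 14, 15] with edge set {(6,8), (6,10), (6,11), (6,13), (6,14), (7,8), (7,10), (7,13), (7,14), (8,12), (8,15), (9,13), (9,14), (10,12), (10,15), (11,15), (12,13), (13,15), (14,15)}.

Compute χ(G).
χ(G) = 2

Clique number ω(G) = 2 (lower bound: χ ≥ ω).
The graph is bipartite (no odd cycle), so 2 colors suffice: χ(G) = 2.
A valid 2-coloring: color 1: [8, 10, 11, 13, 14]; color 2: [6, 7, 9, 12, 15].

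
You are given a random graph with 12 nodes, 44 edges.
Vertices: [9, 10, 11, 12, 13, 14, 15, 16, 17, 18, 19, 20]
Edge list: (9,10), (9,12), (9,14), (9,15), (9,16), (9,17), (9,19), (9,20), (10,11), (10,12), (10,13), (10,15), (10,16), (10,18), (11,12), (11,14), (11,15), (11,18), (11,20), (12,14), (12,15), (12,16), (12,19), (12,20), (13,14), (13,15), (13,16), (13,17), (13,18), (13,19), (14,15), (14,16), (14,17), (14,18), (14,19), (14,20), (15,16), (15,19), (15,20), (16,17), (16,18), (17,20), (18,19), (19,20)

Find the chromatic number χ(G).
χ(G) = 6

Clique number ω(G) = 6 (lower bound: χ ≥ ω).
The clique on [9, 12, 14, 15, 19, 20] has size 6, forcing χ ≥ 6, and the coloring below uses 6 colors, so χ(G) = 6.
A valid 6-coloring: color 1: [10, 14]; color 2: [15, 17, 18]; color 3: [11, 16, 19]; color 4: [12, 13]; color 5: [9]; color 6: [20].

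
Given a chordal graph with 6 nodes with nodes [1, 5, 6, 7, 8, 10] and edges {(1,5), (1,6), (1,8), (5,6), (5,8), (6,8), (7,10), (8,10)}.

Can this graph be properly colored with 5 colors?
A valid 5-coloring: color 1: [7, 8]; color 2: [5, 10]; color 3: [6]; color 4: [1].
(χ(G) = 4 ≤ 5.)

Yes, G is 5-colorable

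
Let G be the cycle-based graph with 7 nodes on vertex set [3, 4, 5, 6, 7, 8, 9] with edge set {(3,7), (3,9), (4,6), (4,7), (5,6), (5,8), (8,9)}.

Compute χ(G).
Clique number ω(G) = 2 (lower bound: χ ≥ ω).
Odd cycle [3, 7, 4, 6, 5, 8, 9] needs 3 colors (χ ≥ 3).
The coloring below uses 3 colors, so χ(G) = 3.
A valid 3-coloring: color 1: [3, 4, 8]; color 2: [6, 7, 9]; color 3: [5].

χ(G) = 3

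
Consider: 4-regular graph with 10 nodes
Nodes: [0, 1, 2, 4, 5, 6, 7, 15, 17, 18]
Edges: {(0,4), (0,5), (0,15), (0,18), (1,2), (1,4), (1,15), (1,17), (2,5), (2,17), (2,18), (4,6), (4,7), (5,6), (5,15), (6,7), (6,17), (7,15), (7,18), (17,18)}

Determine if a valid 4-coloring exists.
Yes, G is 4-colorable

A valid 4-coloring: color 1: [1, 6, 18]; color 2: [0, 2, 7]; color 3: [4, 5, 17]; color 4: [15].
(χ(G) = 4 ≤ 4.)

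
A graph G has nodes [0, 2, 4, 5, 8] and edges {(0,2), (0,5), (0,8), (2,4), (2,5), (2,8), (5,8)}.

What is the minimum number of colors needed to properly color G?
Clique number ω(G) = 4 (lower bound: χ ≥ ω).
The clique on [0, 2, 5, 8] has size 4, forcing χ ≥ 4, and the coloring below uses 4 colors, so χ(G) = 4.
A valid 4-coloring: color 1: [2]; color 2: [4, 8]; color 3: [5]; color 4: [0].

χ(G) = 4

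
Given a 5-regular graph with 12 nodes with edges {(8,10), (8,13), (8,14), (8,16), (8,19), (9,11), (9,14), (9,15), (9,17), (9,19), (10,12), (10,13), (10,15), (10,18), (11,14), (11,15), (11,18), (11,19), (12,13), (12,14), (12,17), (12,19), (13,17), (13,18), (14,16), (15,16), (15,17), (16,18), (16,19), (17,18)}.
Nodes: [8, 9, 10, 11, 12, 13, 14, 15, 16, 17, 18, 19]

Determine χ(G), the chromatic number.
Clique number ω(G) = 3 (lower bound: χ ≥ ω).
The clique on [8, 16, 19] has size 3, forcing χ ≥ 3, and the coloring below uses 3 colors, so χ(G) = 3.
A valid 3-coloring: color 1: [8, 9, 12, 18]; color 2: [13, 14, 15, 19]; color 3: [10, 11, 16, 17].

χ(G) = 3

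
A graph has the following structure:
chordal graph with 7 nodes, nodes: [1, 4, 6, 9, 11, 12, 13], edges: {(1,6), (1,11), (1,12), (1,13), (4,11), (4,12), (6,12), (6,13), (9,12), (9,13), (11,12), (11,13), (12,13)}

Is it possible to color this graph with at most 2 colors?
The clique on vertices [1, 11, 12, 13] has size 4 > 2, so it alone needs 4 colors.

No, G is not 2-colorable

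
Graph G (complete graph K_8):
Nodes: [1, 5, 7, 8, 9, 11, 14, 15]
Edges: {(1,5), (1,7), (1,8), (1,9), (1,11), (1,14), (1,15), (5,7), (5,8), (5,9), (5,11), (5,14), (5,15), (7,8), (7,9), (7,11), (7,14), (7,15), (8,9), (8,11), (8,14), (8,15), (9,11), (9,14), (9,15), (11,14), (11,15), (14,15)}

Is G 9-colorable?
Yes, G is 9-colorable

A valid 9-coloring: color 1: [7]; color 2: [8]; color 3: [5]; color 4: [11]; color 5: [15]; color 6: [14]; color 7: [1]; color 8: [9].
(χ(G) = 8 ≤ 9.)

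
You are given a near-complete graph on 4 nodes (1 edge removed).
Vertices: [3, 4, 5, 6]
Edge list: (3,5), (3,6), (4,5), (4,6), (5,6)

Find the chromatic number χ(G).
χ(G) = 3

Clique number ω(G) = 3 (lower bound: χ ≥ ω).
The clique on [3, 5, 6] has size 3, forcing χ ≥ 3, and the coloring below uses 3 colors, so χ(G) = 3.
A valid 3-coloring: color 1: [6]; color 2: [5]; color 3: [3, 4].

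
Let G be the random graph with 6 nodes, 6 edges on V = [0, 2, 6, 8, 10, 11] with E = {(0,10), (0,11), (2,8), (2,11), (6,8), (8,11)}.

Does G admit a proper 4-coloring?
Yes, G is 4-colorable

A valid 4-coloring: color 1: [0, 8]; color 2: [6, 10, 11]; color 3: [2].
(χ(G) = 3 ≤ 4.)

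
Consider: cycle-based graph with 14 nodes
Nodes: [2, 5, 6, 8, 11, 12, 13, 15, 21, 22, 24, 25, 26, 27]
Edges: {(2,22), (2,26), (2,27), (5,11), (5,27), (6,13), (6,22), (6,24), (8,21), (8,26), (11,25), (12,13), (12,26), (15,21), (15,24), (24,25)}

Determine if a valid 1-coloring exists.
Edge (2,26) forces its endpoints to differ, so 1 color is not enough.

No, G is not 1-colorable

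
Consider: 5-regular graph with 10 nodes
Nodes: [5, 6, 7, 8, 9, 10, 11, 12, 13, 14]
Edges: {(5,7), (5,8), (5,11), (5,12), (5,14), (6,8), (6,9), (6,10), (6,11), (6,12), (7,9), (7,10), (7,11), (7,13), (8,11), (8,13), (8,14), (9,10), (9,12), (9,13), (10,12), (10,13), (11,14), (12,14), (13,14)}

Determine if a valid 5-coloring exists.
A valid 5-coloring: color 1: [5, 6, 13]; color 2: [7, 8, 12]; color 3: [10, 11]; color 4: [9, 14].
(χ(G) = 4 ≤ 5.)

Yes, G is 5-colorable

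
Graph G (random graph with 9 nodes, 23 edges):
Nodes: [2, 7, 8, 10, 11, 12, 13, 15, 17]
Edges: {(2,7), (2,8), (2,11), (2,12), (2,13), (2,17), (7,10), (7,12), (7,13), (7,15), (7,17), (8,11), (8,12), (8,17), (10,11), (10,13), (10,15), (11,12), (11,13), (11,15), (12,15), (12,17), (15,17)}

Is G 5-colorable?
A valid 5-coloring: color 1: [11, 17]; color 2: [2, 15]; color 3: [12, 13]; color 4: [7, 8]; color 5: [10].
(χ(G) = 5 ≤ 5.)

Yes, G is 5-colorable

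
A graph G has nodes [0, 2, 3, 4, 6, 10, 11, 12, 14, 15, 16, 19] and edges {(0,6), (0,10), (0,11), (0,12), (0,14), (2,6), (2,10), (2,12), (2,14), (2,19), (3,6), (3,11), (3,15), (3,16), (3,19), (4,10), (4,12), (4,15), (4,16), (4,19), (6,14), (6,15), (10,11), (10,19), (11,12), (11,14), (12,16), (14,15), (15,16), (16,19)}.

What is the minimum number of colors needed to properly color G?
Clique number ω(G) = 3 (lower bound: χ ≥ ω).
Suppose a proper 3-coloring c exists. The clique [0, 6, 14] takes 3 distinct colors; by symmetry let c(0) = 1, c(6) = 2, c(14) = 3.
- Vertex 2: neighbors [6, 14] already have colors [2, 3] ⇒ c(2) = 1.
- Vertex 11: neighbors [0, 14] already have colors [1, 3] ⇒ c(11) = 2.
- Vertex 15: neighbors [6, 14] already have colors [2, 3] ⇒ c(15) = 1.
- Vertex 3: neighbors [15, 6] already have colors [1, 2] ⇒ c(3) = 3.
- Vertex 16: neighbors [15, 3] already have colors [1, 3] ⇒ c(16) = 2.
- Vertex 19: neighbors [2, 16, 3] already have colors [1, 2, 3] — all 3 colors blocked. Contradiction.
The forced assignments end in a contradiction, so G has no proper 3-coloring (χ ≥ 4).
The coloring below uses 4 colors, so χ(G) = 4.
A valid 4-coloring: color 1: [0, 2, 3, 4]; color 2: [6, 11, 16]; color 3: [12, 14, 19]; color 4: [10, 15].

χ(G) = 4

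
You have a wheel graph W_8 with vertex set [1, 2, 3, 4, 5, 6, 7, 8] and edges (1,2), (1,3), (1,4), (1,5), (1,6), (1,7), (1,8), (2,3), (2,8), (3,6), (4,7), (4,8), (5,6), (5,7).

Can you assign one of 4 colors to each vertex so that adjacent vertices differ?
Yes, G is 4-colorable

A valid 4-coloring: color 1: [1]; color 2: [2, 4, 6]; color 3: [3, 5, 8]; color 4: [7].
(χ(G) = 4 ≤ 4.)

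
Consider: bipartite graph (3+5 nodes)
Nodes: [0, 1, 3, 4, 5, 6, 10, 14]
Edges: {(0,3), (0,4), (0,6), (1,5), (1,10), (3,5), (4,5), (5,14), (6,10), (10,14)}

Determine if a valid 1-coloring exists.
Edge (0,3) forces its endpoints to differ, so 1 color is not enough.

No, G is not 1-colorable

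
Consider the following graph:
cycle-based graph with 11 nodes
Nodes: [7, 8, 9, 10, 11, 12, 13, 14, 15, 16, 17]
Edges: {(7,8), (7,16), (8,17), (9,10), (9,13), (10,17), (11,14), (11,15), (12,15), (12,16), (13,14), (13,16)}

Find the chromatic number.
χ(G) = 3

Clique number ω(G) = 2 (lower bound: χ ≥ ω).
Odd cycle [10, 17, 8, 7, 16, 13, 9] needs 3 colors (χ ≥ 3).
The coloring below uses 3 colors, so χ(G) = 3.
A valid 3-coloring: color 1: [7, 11, 12, 13, 17]; color 2: [8, 10, 14, 15, 16]; color 3: [9].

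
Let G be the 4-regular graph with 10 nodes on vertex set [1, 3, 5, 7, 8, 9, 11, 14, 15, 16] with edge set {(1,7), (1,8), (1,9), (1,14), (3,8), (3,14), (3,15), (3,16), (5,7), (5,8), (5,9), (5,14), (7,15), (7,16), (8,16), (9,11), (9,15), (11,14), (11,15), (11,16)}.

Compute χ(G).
χ(G) = 3

Clique number ω(G) = 3 (lower bound: χ ≥ ω).
The clique on [3, 8, 16] has size 3, forcing χ ≥ 3, and the coloring below uses 3 colors, so χ(G) = 3.
A valid 3-coloring: color 1: [7, 8, 9, 14]; color 2: [1, 3, 5, 11]; color 3: [15, 16].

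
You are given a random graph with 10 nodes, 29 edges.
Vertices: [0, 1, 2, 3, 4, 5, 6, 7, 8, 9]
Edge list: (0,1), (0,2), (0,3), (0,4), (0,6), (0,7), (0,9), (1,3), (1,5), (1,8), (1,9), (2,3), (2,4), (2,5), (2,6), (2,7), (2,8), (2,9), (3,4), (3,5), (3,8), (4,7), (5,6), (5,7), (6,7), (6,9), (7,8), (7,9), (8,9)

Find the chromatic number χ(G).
Clique number ω(G) = 5 (lower bound: χ ≥ ω).
The clique on [0, 2, 6, 7, 9] has size 5, forcing χ ≥ 5, and the coloring below uses 5 colors, so χ(G) = 5.
A valid 5-coloring: color 1: [1, 2]; color 2: [3, 7]; color 3: [0, 5, 8]; color 4: [4, 9]; color 5: [6].

χ(G) = 5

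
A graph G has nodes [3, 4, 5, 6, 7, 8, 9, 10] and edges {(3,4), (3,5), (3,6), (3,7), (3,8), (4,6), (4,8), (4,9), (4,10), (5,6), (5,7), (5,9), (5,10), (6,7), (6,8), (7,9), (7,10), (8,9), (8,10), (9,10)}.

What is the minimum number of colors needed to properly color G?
Clique number ω(G) = 4 (lower bound: χ ≥ ω).
The clique on [4, 8, 9, 10] has size 4, forcing χ ≥ 4, and the coloring below uses 4 colors, so χ(G) = 4.
A valid 4-coloring: color 1: [4, 5]; color 2: [6, 10]; color 3: [3, 9]; color 4: [7, 8].

χ(G) = 4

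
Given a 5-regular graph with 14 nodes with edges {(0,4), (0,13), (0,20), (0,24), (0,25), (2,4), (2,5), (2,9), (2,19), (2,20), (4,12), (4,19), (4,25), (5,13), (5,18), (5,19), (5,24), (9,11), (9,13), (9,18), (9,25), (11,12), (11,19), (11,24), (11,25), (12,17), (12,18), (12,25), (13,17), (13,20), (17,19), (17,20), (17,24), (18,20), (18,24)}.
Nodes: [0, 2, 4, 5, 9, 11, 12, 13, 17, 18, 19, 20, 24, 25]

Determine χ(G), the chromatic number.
Clique number ω(G) = 3 (lower bound: χ ≥ ω).
Suppose a proper 3-coloring c exists. The clique [0, 4, 25] takes 3 distinct colors; by symmetry let c(0) = 1, c(4) = 2, c(25) = 3.
- Vertex 12: neighbors [4, 25] already have colors [2, 3] ⇒ c(12) = 1.
- Vertex 11: neighbors [12, 25] already have colors [1, 3] ⇒ c(11) = 2.
- Vertex 9: neighbors [11, 25] already have colors [2, 3] ⇒ c(9) = 1.
- Vertex 2: neighbors [9, 4] already have colors [1, 2] ⇒ c(2) = 3.
- Vertex 20: neighbors [0, 2] already have colors [1, 3] ⇒ c(20) = 2.
- Vertex 17: neighbors [12, 20] already have colors [1, 2] ⇒ c(17) = 3.
- Vertex 24: neighbors [0, 11, 17] already have colors [1, 2, 3] — all 3 colors blocked. Contradiction.
The forced assignments end in a contradiction, so G has no proper 3-coloring (χ ≥ 4).
The coloring below uses 4 colors, so χ(G) = 4.
A valid 4-coloring: color 1: [0, 5, 9, 17]; color 2: [4, 11, 13, 18]; color 3: [12, 19, 20, 24]; color 4: [2, 25].

χ(G) = 4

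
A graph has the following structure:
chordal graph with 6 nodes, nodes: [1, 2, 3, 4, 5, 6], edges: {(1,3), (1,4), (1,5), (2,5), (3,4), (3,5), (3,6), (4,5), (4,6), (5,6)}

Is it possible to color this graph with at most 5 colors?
A valid 5-coloring: color 1: [5]; color 2: [2, 3]; color 3: [4]; color 4: [1, 6].
(χ(G) = 4 ≤ 5.)

Yes, G is 5-colorable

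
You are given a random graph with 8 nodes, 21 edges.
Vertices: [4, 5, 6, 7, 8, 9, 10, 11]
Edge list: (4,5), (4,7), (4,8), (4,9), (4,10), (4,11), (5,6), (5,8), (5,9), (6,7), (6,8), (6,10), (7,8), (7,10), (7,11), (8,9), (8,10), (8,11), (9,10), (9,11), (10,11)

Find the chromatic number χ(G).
Clique number ω(G) = 5 (lower bound: χ ≥ ω).
The clique on [4, 8, 9, 10, 11] has size 5, forcing χ ≥ 5, and the coloring below uses 5 colors, so χ(G) = 5.
A valid 5-coloring: color 1: [8]; color 2: [4, 6]; color 3: [5, 10]; color 4: [7, 9]; color 5: [11].

χ(G) = 5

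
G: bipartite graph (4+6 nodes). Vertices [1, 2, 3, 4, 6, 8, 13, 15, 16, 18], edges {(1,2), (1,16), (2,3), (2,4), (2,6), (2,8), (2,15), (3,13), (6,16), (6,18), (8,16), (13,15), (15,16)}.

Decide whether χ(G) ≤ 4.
Yes, G is 4-colorable

A valid 4-coloring: color 1: [2, 13, 16, 18]; color 2: [1, 3, 4, 6, 8, 15].
(χ(G) = 2 ≤ 4.)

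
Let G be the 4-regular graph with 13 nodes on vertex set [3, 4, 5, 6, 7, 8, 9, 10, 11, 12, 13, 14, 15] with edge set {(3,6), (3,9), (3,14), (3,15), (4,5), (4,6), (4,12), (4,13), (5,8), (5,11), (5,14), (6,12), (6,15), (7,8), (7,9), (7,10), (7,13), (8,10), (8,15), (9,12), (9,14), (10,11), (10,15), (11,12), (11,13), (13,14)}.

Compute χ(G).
Clique number ω(G) = 3 (lower bound: χ ≥ ω).
The clique on [3, 9, 14] has size 3, forcing χ ≥ 3, and the coloring below uses 3 colors, so χ(G) = 3.
A valid 3-coloring: color 1: [4, 7, 11, 14, 15]; color 2: [5, 6, 9, 10, 13]; color 3: [3, 8, 12].

χ(G) = 3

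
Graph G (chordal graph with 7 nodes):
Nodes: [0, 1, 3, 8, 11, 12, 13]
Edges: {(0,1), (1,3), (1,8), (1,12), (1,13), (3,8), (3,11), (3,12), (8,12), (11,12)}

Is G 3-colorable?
No, G is not 3-colorable

The clique on vertices [1, 3, 8, 12] has size 4 > 3, so it alone needs 4 colors.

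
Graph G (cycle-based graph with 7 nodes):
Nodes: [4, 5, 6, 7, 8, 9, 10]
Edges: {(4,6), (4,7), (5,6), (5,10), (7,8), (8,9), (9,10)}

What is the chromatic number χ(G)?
χ(G) = 3

Clique number ω(G) = 2 (lower bound: χ ≥ ω).
Odd cycle [8, 7, 4, 6, 5, 10, 9] needs 3 colors (χ ≥ 3).
The coloring below uses 3 colors, so χ(G) = 3.
A valid 3-coloring: color 1: [4, 8, 10]; color 2: [6, 7, 9]; color 3: [5].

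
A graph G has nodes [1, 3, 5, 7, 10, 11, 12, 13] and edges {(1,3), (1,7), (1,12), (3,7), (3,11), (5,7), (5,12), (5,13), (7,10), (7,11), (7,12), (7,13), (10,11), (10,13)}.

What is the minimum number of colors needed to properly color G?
χ(G) = 4

Clique number ω(G) = 3 (lower bound: χ ≥ ω).
Odd cycle [3, 1, 12, 5, 13, 10, 11] needs 3 colors (χ ≥ 3).
Vertex 7 is adjacent to every vertex of [1, 3, 5, 10, 11, 12, 13], which already need 3 colors among themselves, so 7 needs a new color (χ ≥ 4).
The coloring below uses 4 colors, so χ(G) = 4.
A valid 4-coloring: color 1: [7]; color 2: [3, 10, 12]; color 3: [1, 5, 11]; color 4: [13].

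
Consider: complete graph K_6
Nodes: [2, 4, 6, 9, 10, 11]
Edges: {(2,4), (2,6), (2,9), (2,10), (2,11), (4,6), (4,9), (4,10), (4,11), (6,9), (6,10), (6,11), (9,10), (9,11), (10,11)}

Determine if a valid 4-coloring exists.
No, G is not 4-colorable

The clique on vertices [2, 4, 6, 9, 10, 11] has size 6 > 4, so it alone needs 6 colors.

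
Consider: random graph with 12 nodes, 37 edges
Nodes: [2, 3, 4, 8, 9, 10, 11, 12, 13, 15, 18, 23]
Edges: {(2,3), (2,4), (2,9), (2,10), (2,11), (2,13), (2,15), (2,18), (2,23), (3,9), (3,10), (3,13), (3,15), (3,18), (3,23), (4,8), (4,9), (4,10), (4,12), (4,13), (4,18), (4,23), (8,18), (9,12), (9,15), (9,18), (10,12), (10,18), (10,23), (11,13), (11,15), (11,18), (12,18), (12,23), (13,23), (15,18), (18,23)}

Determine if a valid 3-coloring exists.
No, G is not 3-colorable

The clique on vertices [2, 3, 9, 15, 18] has size 5 > 3, so it alone needs 5 colors.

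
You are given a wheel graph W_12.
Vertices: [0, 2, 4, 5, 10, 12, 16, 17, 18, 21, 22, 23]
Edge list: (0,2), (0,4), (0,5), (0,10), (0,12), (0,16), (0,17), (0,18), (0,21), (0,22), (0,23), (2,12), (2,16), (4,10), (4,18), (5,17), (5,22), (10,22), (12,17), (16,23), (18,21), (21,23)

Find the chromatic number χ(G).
χ(G) = 4

Clique number ω(G) = 3 (lower bound: χ ≥ ω).
Odd cycle [17, 12, 2, 16, 23, 21, 18, 4, 10, 22, 5] needs 3 colors (χ ≥ 3).
Vertex 0 is adjacent to every vertex of [2, 4, 5, 10, 12, 16, 17, 18, 21, 22, 23], which already need 3 colors among themselves, so 0 needs a new color (χ ≥ 4).
The coloring below uses 4 colors, so χ(G) = 4.
A valid 4-coloring: color 1: [0]; color 2: [2, 17, 18, 22, 23]; color 3: [4, 5, 12, 16, 21]; color 4: [10].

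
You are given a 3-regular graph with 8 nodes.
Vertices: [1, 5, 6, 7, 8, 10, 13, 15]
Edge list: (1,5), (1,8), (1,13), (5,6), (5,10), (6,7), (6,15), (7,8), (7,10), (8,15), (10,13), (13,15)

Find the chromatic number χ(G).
χ(G) = 3

Clique number ω(G) = 2 (lower bound: χ ≥ ω).
Odd cycle [8, 15, 6, 5, 1] needs 3 colors (χ ≥ 3).
The coloring below uses 3 colors, so χ(G) = 3.
A valid 3-coloring: color 1: [5, 7, 15]; color 2: [6, 8, 13]; color 3: [1, 10].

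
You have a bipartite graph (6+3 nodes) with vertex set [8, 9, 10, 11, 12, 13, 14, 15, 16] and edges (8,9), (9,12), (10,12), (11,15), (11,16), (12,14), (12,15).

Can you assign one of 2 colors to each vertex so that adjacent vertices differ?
A valid 2-coloring: color 1: [8, 11, 12, 13]; color 2: [9, 10, 14, 15, 16].
(χ(G) = 2 ≤ 2.)

Yes, G is 2-colorable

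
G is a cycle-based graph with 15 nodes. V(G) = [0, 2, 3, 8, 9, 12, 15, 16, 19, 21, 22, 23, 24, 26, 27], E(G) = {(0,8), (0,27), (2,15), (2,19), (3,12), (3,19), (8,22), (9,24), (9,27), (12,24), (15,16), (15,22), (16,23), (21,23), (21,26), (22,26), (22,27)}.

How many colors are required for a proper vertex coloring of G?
Clique number ω(G) = 2 (lower bound: χ ≥ ω).
Odd cycle [9, 24, 12, 3, 19, 2, 15, 22, 27] needs 3 colors (χ ≥ 3).
The coloring below uses 3 colors, so χ(G) = 3.
A valid 3-coloring: color 1: [0, 9, 12, 16, 19, 21, 22]; color 2: [3, 8, 15, 23, 24, 26, 27]; color 3: [2].

χ(G) = 3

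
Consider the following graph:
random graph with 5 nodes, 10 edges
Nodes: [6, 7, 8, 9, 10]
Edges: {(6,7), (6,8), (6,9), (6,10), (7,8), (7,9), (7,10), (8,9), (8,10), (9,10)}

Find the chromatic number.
χ(G) = 5

Clique number ω(G) = 5 (lower bound: χ ≥ ω).
The clique on [6, 7, 8, 9, 10] has size 5, forcing χ ≥ 5, and the coloring below uses 5 colors, so χ(G) = 5.
A valid 5-coloring: color 1: [9]; color 2: [6]; color 3: [7]; color 4: [8]; color 5: [10].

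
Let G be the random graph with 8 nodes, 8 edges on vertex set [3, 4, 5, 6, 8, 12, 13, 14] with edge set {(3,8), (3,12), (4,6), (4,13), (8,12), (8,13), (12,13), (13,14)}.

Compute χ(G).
Clique number ω(G) = 3 (lower bound: χ ≥ ω).
The clique on [8, 12, 13] has size 3, forcing χ ≥ 3, and the coloring below uses 3 colors, so χ(G) = 3.
A valid 3-coloring: color 1: [3, 5, 6, 13]; color 2: [4, 12, 14]; color 3: [8].

χ(G) = 3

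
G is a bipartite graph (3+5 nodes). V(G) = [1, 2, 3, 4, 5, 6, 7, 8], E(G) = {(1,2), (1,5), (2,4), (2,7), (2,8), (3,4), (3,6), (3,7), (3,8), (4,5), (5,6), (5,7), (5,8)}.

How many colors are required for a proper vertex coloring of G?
Clique number ω(G) = 2 (lower bound: χ ≥ ω).
The graph is bipartite (no odd cycle), so 2 colors suffice: χ(G) = 2.
A valid 2-coloring: color 1: [2, 3, 5]; color 2: [1, 4, 6, 7, 8].

χ(G) = 2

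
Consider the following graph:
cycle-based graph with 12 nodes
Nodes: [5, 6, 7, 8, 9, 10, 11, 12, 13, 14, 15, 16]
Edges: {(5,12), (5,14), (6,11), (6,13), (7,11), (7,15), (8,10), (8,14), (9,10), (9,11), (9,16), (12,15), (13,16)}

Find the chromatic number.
Clique number ω(G) = 2 (lower bound: χ ≥ ω).
Odd cycle [6, 13, 16, 9, 11] needs 3 colors (χ ≥ 3).
The coloring below uses 3 colors, so χ(G) = 3.
A valid 3-coloring: color 1: [10, 11, 12, 13, 14]; color 2: [5, 6, 8, 9, 15]; color 3: [7, 16].

χ(G) = 3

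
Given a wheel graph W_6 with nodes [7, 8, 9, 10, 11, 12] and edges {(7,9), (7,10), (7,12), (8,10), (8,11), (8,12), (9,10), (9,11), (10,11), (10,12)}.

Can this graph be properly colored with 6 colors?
Yes, G is 6-colorable

A valid 6-coloring: color 1: [10]; color 2: [8, 9]; color 3: [7, 11]; color 4: [12].
(χ(G) = 4 ≤ 6.)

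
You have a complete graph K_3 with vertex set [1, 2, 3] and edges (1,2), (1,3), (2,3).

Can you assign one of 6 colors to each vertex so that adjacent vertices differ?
Yes, G is 6-colorable

A valid 6-coloring: color 1: [3]; color 2: [2]; color 3: [1].
(χ(G) = 3 ≤ 6.)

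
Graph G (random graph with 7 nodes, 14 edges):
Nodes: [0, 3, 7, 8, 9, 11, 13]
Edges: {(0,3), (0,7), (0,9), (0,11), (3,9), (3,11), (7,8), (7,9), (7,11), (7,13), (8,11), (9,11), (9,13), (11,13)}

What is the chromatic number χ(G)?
χ(G) = 4

Clique number ω(G) = 4 (lower bound: χ ≥ ω).
The clique on [0, 3, 9, 11] has size 4, forcing χ ≥ 4, and the coloring below uses 4 colors, so χ(G) = 4.
A valid 4-coloring: color 1: [11]; color 2: [3, 7]; color 3: [8, 9]; color 4: [0, 13].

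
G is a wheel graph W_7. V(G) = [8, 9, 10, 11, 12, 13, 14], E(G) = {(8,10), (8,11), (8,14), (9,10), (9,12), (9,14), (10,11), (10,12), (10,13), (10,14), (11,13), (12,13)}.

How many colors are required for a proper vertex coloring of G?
Clique number ω(G) = 3 (lower bound: χ ≥ ω).
The clique on [8, 10, 11] has size 3, forcing χ ≥ 3, and the coloring below uses 3 colors, so χ(G) = 3.
A valid 3-coloring: color 1: [10]; color 2: [8, 9, 13]; color 3: [11, 12, 14].

χ(G) = 3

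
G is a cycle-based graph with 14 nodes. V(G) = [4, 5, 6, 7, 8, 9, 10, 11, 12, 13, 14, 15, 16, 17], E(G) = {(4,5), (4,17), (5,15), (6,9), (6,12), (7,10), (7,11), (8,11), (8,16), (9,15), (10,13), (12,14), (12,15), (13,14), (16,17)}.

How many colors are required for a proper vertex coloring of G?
Clique number ω(G) = 2 (lower bound: χ ≥ ω).
The graph is bipartite (no odd cycle), so 2 colors suffice: χ(G) = 2.
A valid 2-coloring: color 1: [4, 6, 10, 11, 14, 15, 16]; color 2: [5, 7, 8, 9, 12, 13, 17].

χ(G) = 2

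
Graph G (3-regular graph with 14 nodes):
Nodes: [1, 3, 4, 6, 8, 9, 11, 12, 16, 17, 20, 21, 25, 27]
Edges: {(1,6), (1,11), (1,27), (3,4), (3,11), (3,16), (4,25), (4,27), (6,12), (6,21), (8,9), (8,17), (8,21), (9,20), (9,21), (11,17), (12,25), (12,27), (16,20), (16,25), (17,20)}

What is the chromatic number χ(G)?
Clique number ω(G) = 3 (lower bound: χ ≥ ω).
The clique on [8, 9, 21] has size 3, forcing χ ≥ 3, and the coloring below uses 3 colors, so χ(G) = 3.
A valid 3-coloring: color 1: [3, 6, 9, 17, 25, 27]; color 2: [4, 8, 11, 12, 16]; color 3: [1, 20, 21].

χ(G) = 3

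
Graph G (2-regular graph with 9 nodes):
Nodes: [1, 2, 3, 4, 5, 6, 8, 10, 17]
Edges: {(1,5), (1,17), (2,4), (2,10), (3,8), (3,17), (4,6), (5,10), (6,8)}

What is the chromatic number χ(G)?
χ(G) = 3

Clique number ω(G) = 2 (lower bound: χ ≥ ω).
Odd cycle [1, 17, 3, 8, 6, 4, 2, 10, 5] needs 3 colors (χ ≥ 3).
The coloring below uses 3 colors, so χ(G) = 3.
A valid 3-coloring: color 1: [1, 3, 6, 10]; color 2: [4, 5, 8, 17]; color 3: [2].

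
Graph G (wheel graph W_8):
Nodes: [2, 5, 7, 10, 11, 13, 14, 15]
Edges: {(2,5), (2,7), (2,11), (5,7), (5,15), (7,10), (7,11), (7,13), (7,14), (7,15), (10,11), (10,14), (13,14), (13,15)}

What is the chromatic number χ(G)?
Clique number ω(G) = 3 (lower bound: χ ≥ ω).
Odd cycle [10, 14, 13, 15, 5, 2, 11] needs 3 colors (χ ≥ 3).
Vertex 7 is adjacent to every vertex of [2, 5, 10, 11, 13, 14, 15], which already need 3 colors among themselves, so 7 needs a new color (χ ≥ 4).
The coloring below uses 4 colors, so χ(G) = 4.
A valid 4-coloring: color 1: [7]; color 2: [2, 10, 13]; color 3: [11, 14, 15]; color 4: [5].

χ(G) = 4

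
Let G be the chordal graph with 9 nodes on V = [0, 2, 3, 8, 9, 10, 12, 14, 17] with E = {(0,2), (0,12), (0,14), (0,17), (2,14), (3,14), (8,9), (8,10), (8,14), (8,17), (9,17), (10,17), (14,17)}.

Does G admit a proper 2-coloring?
The clique on vertices [8, 9, 17] has size 3 > 2, so it alone needs 3 colors.

No, G is not 2-colorable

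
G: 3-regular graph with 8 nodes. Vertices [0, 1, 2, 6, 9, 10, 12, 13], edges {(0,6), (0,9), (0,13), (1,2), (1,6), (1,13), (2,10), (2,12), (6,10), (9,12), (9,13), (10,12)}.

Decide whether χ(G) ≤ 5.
A valid 5-coloring: color 1: [2, 6, 13]; color 2: [0, 1, 12]; color 3: [9, 10].
(χ(G) = 3 ≤ 5.)

Yes, G is 5-colorable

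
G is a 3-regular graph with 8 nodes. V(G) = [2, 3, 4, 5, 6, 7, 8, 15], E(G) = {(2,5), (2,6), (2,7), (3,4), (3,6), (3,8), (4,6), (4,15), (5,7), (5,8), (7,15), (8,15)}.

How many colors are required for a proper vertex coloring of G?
χ(G) = 3

Clique number ω(G) = 3 (lower bound: χ ≥ ω).
The clique on [2, 5, 7] has size 3, forcing χ ≥ 3, and the coloring below uses 3 colors, so χ(G) = 3.
A valid 3-coloring: color 1: [6, 7, 8]; color 2: [4, 5]; color 3: [2, 3, 15].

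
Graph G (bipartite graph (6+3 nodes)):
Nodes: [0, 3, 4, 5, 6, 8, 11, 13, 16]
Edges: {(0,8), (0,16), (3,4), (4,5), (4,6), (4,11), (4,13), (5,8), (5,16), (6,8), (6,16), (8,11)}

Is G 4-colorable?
Yes, G is 4-colorable

A valid 4-coloring: color 1: [4, 8, 16]; color 2: [0, 3, 5, 6, 11, 13].
(χ(G) = 2 ≤ 4.)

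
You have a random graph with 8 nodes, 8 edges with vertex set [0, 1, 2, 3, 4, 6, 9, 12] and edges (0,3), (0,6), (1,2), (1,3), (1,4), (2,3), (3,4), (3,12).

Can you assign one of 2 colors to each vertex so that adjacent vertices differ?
The clique on vertices [1, 2, 3] has size 3 > 2, so it alone needs 3 colors.

No, G is not 2-colorable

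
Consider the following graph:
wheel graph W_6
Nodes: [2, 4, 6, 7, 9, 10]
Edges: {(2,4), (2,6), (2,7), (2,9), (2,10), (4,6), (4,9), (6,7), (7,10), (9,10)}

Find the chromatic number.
χ(G) = 4

Clique number ω(G) = 3 (lower bound: χ ≥ ω).
Odd cycle [10, 7, 6, 4, 9] needs 3 colors (χ ≥ 3).
Vertex 2 is adjacent to every vertex of [4, 6, 7, 9, 10], which already need 3 colors among themselves, so 2 needs a new color (χ ≥ 4).
The coloring below uses 4 colors, so χ(G) = 4.
A valid 4-coloring: color 1: [2]; color 2: [4, 10]; color 3: [7, 9]; color 4: [6].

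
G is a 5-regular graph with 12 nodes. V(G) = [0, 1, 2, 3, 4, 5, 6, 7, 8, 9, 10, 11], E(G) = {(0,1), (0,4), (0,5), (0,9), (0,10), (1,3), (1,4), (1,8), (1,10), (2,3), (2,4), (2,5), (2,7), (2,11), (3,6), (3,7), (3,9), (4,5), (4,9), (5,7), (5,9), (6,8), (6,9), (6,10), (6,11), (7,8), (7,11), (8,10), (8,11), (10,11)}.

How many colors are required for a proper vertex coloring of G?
Clique number ω(G) = 4 (lower bound: χ ≥ ω).
The clique on [0, 4, 5, 9] has size 4, forcing χ ≥ 4, and the coloring below uses 4 colors, so χ(G) = 4.
A valid 4-coloring: color 1: [1, 5, 11]; color 2: [0, 6, 7]; color 3: [3, 4, 10]; color 4: [2, 8, 9].

χ(G) = 4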